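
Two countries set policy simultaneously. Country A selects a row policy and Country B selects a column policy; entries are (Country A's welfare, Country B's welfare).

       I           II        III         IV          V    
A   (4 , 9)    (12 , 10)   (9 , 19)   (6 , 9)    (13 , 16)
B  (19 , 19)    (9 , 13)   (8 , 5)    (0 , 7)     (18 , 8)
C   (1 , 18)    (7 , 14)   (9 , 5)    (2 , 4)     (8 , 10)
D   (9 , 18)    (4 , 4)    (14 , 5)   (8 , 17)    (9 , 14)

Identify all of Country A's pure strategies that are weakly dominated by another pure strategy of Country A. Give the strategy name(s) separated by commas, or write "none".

A is not dominated — it holds its own against B at II (12>9); C at I (4>1); D at II (12>4).
B is not dominated — it holds its own against A at I (19>4); C at I (19>1); D at I (19>9).
C: dominated, since A does at least as well everywhere (I: 4>1, II: 12>7, III: 9=9, IV: 6>2, V: 13>8).
D: no other strategy beats it everywhere (A at I (9>4); B at III (14>8); C at I (9>1)).

C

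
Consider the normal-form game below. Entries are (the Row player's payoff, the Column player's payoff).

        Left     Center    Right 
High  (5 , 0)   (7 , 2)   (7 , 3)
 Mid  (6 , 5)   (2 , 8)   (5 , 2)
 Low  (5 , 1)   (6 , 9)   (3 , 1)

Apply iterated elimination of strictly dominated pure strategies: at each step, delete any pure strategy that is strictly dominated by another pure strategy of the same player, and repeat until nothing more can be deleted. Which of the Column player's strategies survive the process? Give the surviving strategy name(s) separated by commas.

For the Column player, Center strictly dominates Left on the remaining rows (High: 2>0, Mid: 8>5, Low: 9>1); eliminate Left.
Row Mid is eliminated: High beats it against every remaining column (Center: 7>2, Right: 7>5).
The Row player's strategy Low is strictly dominated by High (Center: 7>6, Right: 7>3) and is removed.
For the Column player, Right strictly dominates Center on the remaining rows (High: 3>2); eliminate Center.
Among the remaining strategies, none is strictly dominated by another pure strategy of the same player, so the elimination stops.
Surviving strategies — the Row player: {High}; the Column player: {Right}.

Right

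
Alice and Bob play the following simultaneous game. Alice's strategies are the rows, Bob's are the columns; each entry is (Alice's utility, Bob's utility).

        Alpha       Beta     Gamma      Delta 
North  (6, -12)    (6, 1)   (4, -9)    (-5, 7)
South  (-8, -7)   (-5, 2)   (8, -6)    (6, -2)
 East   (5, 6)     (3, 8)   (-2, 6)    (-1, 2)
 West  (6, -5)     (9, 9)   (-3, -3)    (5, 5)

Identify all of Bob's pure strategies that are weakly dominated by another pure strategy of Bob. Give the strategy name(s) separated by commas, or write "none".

Alpha: dominated, since Beta does at least as well everywhere (North: 1>-12, South: 2>-7, East: 8>6, West: 9>-5).
Nothing dominates Beta: Alpha at North (1>-12); Gamma at North (1>-9); Delta at South (2>-2).
Beta weakly dominates Gamma — North: 1>-9, South: 2>-6, East: 8>6, West: 9>-3.
Nothing dominates Delta: Alpha at North (7>-12); Beta at North (7>1); Gamma at North (7>-9).

Alpha, Gamma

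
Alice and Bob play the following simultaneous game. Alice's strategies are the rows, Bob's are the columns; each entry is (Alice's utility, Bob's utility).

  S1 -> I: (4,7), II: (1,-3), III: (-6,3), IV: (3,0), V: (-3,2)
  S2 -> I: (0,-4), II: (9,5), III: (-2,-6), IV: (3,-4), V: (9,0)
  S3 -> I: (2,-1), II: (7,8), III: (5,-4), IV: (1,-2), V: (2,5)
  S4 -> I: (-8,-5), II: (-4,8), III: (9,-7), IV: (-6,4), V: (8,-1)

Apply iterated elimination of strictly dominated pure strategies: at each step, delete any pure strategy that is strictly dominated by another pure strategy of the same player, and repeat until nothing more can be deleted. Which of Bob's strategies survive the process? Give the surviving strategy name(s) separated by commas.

Column III is eliminated: I beats it against every remaining row (S1: 7>3, S2: -4>-6, S3: -1>-4, S4: -5>-7).
Alice's strategy S4 is strictly dominated by S2 (I: 0>-8, II: 9>-4, IV: 3>-6, V: 9>8) and is removed.
Column IV is eliminated: V beats it against every remaining row (S1: 2>0, S2: 0>-4, S3: 5>-2).
Among the remaining strategies, none is strictly dominated by another pure strategy of the same player, so the elimination stops.
Surviving strategies — Alice: {S1, S2, S3}; Bob: {I, II, V}.

I, II, V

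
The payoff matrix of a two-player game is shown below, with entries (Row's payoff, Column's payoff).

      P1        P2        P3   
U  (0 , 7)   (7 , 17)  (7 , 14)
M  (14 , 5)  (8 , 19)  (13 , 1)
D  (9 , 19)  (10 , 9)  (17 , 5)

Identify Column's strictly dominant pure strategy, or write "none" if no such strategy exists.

P1 fails to dominate P2 at U (7<17).
P2 fails to dominate P1 at D (9<19).
P3 fails to dominate P1 at M (1<5).
No single strategy dominates all the others.

none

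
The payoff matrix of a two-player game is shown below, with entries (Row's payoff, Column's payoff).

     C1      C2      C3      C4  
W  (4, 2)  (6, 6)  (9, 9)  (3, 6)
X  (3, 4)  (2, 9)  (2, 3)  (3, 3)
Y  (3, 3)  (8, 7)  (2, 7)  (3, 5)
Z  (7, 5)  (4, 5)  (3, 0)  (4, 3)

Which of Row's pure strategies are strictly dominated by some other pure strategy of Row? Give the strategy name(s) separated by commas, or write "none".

W is not dominated — it holds its own against X at C1 (4>3); Y at C1 (4>3); Z at C2 (6>4).
X: dominated, since Z does at least as well everywhere (C1: 7>3, C2: 4>2, C3: 3>2, C4: 4>3).
Y is not dominated — it holds its own against W at C2 (8>6); X at C1 (3=3); Z at C2 (8>4).
Z is not dominated — it holds its own against W at C1 (7>4); X at C1 (7>3); Y at C1 (7>3).

X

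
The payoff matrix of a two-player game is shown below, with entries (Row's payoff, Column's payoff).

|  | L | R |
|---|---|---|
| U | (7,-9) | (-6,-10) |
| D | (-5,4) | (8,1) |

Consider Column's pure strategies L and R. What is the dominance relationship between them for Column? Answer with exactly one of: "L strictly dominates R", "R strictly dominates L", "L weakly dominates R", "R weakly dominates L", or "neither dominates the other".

L's payoffs vs R's, by Row's action — U: -9>-10, D: 4>1.
L gives a strictly higher payoff against every action of Row, so L strictly dominates R.

L strictly dominates R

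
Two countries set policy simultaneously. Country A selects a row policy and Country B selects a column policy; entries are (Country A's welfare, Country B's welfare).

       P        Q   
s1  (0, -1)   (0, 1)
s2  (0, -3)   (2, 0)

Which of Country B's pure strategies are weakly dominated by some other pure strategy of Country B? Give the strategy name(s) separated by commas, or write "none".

P

P: dominated, since Q does at least as well everywhere (s1: 1>-1, s2: 0>-3).
Q is not dominated — it holds its own against P at s1 (1>-1).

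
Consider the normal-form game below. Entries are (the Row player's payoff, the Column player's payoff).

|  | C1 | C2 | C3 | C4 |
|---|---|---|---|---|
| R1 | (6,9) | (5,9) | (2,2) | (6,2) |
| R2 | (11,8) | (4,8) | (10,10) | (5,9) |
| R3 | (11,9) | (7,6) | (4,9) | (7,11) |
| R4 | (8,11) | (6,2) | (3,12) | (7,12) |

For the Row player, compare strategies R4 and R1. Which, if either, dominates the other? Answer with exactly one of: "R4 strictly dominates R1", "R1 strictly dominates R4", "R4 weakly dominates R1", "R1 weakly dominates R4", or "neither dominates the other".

R4 strictly dominates R1

R4's payoffs vs R1's, by the Column player's action — C1: 8>6, C2: 6>5, C3: 3>2, C4: 7>6.
R4 gives a strictly higher payoff against each opponent action, so R4 strictly dominates R1.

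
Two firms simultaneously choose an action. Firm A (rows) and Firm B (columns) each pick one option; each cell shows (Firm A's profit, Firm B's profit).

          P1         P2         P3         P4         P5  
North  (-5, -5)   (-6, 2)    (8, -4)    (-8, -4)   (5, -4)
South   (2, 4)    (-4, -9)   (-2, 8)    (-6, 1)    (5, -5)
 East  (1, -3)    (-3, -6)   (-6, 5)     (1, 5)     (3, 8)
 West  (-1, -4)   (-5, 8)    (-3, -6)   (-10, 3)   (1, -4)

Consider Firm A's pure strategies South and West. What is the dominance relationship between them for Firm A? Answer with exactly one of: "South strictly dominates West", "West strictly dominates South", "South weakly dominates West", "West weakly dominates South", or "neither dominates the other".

South's payoffs vs West's, by Firm B's action — P1: 2>-1, P2: -4>-5, P3: -2>-3, P4: -6>-10, P5: 5>1.
South gives a strictly higher payoff against every action of Firm B, so South strictly dominates West.

South strictly dominates West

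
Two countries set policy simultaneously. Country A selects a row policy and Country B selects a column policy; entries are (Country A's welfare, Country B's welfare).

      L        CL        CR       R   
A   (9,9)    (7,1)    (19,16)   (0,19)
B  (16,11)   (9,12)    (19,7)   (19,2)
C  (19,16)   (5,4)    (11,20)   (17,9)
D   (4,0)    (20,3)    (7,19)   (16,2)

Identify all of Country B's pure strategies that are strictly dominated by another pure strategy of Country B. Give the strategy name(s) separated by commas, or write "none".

L: no other strategy beats it everywhere (CL at A (9>1); CR at B (11>7); R at B (11>2)).
CL: no other strategy beats it everywhere (L at B (12>11); CR at B (12>7); R at B (12>2)).
CR is not dominated — it holds its own against L at A (16>9); CL at A (16>1); R at B (7>2).
Nothing dominates R: L at A (19>9); CL at A (19>1); CR at A (19>16).

none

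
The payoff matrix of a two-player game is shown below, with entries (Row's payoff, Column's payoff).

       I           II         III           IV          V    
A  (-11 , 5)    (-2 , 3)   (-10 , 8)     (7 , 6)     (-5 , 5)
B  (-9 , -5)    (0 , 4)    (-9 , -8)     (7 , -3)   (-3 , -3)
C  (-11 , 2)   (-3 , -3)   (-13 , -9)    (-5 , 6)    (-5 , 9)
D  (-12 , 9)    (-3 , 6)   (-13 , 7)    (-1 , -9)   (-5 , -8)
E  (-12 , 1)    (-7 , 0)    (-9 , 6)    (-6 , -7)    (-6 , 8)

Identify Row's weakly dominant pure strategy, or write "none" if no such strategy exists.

B

B vs A: I: -9>-11, II: 0>-2, III: -9>-10, IV: 7=7, V: -3>-5.
B vs C: I: -9>-11, II: 0>-3, III: -9>-13, IV: 7>-5, V: -3>-5.
B vs D: I: -9>-12, II: 0>-3, III: -9>-13, IV: 7>-1, V: -3>-5.
B vs E: I: -9>-12, II: 0>-7, III: -9=-9, IV: 7>-6, V: -3>-6.
B is at least as good as every other strategy against every opponent action, so it is weakly dominant.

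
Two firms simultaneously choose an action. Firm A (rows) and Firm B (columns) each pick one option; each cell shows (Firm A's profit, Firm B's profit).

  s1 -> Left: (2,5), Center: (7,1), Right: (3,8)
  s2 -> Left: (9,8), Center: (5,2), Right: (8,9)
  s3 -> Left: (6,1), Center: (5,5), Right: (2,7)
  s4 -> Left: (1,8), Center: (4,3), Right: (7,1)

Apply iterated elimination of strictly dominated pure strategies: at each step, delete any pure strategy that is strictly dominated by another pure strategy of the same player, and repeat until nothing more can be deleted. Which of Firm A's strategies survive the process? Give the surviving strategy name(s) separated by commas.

s2

Firm A's strategy s4 is strictly dominated by s2 (Left: 9>1, Center: 5>4, Right: 8>7) and is removed.
Firm B's strategy Left is strictly dominated by Right (s1: 8>5, s2: 9>8, s3: 7>1) and is removed.
Firm A's strategy s3 is strictly dominated by s1 (Center: 7>5, Right: 3>2) and is removed.
Column Center is eliminated: Right beats it against every remaining row (s1: 8>1, s2: 9>2).
For Firm A, s2 strictly dominates s1 on the remaining columns (Right: 8>3); eliminate s1.
Among the remaining strategies, none is strictly dominated by another pure strategy of the same player, so the elimination stops.
Surviving strategies — Firm A: {s2}; Firm B: {Right}.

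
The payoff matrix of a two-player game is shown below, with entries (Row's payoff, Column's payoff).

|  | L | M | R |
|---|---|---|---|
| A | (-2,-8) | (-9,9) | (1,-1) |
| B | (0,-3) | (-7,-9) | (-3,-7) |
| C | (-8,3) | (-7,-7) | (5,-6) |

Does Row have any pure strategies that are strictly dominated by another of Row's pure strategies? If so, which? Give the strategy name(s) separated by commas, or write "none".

A is not dominated — it holds its own against B at R (1>-3); C at L (-2>-8).
B is not dominated — it holds its own against A at L (0>-2); C at L (0>-8).
Nothing dominates C: A at M (-7>-9); B at M (-7=-7).

none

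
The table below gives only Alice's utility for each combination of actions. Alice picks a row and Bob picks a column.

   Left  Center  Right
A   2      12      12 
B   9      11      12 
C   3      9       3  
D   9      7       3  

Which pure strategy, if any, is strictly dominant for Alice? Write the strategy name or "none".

A fails to dominate B at Left (2<9).
B fails to dominate A at Center (11<12).
C fails to dominate A at Center (9<12).
D fails to dominate A at Center (7<12).
No single strategy dominates all the others.

none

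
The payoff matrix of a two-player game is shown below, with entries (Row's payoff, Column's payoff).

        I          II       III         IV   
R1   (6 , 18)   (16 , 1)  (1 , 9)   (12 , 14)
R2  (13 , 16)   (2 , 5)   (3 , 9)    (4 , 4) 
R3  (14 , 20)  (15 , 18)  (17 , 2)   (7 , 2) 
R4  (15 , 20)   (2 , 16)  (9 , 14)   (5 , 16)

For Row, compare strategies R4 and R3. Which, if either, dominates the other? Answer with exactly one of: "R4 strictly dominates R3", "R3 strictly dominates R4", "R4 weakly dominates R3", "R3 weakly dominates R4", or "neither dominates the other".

R4's payoffs vs R3's, by Column's action — I: 15>14, II: 2<15, III: 9<17, IV: 5<7.
R4 does better at I but worse at II, III, IV; neither strategy dominates the other.

neither dominates the other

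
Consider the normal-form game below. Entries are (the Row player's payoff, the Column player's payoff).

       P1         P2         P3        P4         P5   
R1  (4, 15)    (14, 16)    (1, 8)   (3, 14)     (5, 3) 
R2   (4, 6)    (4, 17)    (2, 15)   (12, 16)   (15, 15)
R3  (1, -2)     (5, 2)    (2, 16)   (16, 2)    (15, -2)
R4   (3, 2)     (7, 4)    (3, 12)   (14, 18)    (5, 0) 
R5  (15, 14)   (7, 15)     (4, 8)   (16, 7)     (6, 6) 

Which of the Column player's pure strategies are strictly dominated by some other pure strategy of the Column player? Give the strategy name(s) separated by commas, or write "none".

P2 strictly dominates P1 — R1: 16>15, R2: 17>6, R3: 2>-2, R4: 4>2, R5: 15>14.
Nothing dominates P2: P1 at R1 (16>15); P3 at R1 (16>8); P4 at R1 (16>14); P5 at R1 (16>3).
P3: no other strategy beats it everywhere (P1 at R2 (15>6); P2 at R3 (16>2); P4 at R3 (16>2); P5 at R1 (8>3)).
P4: no other strategy beats it everywhere (P1 at R2 (16>6); P2 at R3 (2=2); P3 at R1 (14>8); P5 at R1 (14>3)).
P5 is strictly dominated by P2 (R1: 16>3, R2: 17>15, R3: 2>-2, R4: 4>0, R5: 15>6).

P1, P5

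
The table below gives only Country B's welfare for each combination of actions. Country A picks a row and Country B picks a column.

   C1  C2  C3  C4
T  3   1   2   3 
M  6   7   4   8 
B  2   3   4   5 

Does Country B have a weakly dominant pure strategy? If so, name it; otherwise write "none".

C4

C4 vs C1: T: 3=3, M: 8>6, B: 5>2.
C4 vs C2: T: 3>1, M: 8>7, B: 5>3.
C4 vs C3: T: 3>2, M: 8>4, B: 5>4.
C4 is at least as good as every other strategy against every opponent action, so it is weakly dominant.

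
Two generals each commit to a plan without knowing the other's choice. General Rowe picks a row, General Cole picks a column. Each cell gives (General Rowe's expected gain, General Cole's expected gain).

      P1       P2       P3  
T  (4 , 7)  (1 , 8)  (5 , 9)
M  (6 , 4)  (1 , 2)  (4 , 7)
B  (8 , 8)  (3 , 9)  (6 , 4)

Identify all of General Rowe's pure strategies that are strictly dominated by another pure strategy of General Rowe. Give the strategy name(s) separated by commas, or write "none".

T is strictly dominated by B (P1: 8>4, P2: 3>1, P3: 6>5).
M: dominated, since B does at least as well everywhere (P1: 8>6, P2: 3>1, P3: 6>4).
B is not dominated — it holds its own against T at P1 (8>4); M at P1 (8>6).

T, M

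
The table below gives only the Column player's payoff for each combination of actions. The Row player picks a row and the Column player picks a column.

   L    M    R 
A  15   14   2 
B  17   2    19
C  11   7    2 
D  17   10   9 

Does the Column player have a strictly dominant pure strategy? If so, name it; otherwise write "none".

none

L fails to dominate R at B (17<19).
M fails to dominate L at A (14<15).
R fails to dominate L at A (2<15).
No single strategy dominates all the others.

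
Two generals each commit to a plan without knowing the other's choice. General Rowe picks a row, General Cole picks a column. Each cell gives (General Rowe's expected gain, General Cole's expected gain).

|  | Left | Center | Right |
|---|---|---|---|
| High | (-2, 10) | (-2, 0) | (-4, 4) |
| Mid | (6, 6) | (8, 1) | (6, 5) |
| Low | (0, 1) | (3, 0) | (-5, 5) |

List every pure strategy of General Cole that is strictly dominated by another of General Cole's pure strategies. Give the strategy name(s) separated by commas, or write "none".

Left: no other strategy beats it everywhere (Center at High (10>0); Right at High (10>4)).
Center is strictly dominated by Left (High: 10>0, Mid: 6>1, Low: 1>0).
Nothing dominates Right: Left at Low (5>1); Center at High (4>0).

Center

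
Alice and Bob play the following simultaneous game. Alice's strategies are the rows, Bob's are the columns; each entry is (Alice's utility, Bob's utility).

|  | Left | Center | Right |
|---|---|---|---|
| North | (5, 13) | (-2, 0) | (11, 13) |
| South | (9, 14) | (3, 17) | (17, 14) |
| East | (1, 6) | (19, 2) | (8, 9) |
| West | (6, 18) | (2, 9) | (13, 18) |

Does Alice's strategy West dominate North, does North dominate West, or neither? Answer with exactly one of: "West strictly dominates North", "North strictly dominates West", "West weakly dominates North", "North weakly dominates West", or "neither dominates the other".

Compare West to North across every action of Bob: Left: 6>5, Center: 2>-2, Right: 13>11.
Every comparison favours West, so West strictly dominates North.

West strictly dominates North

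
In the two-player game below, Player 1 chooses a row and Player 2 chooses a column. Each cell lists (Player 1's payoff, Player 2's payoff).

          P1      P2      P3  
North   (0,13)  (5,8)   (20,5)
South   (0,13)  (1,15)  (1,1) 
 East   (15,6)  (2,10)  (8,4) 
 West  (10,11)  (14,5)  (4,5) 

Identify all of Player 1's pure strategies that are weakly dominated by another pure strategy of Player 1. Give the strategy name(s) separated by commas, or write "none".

South

Nothing dominates North: South at P2 (5>1); East at P2 (5>2); West at P3 (20>4).
North weakly dominates South — P1: 0=0, P2: 5>1, P3: 20>1.
Nothing dominates East: North at P1 (15>0); South at P1 (15>0); West at P1 (15>10).
West is not dominated — it holds its own against North at P1 (10>0); South at P1 (10>0); East at P2 (14>2).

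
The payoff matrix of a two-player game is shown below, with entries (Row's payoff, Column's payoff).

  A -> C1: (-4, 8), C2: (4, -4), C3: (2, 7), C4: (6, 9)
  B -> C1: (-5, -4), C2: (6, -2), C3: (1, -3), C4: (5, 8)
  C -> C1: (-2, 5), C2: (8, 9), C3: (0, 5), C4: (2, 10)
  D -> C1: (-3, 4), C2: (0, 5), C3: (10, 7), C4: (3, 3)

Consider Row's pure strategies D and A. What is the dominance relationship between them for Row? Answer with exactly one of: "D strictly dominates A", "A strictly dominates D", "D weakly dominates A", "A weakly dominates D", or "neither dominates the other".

Compare D to A across each choice by Column: C1: -3>-4, C2: 0<4, C3: 10>2, C4: 3<6.
D does better at C1, C3 but worse at C2, C4; neither strategy dominates the other.

neither dominates the other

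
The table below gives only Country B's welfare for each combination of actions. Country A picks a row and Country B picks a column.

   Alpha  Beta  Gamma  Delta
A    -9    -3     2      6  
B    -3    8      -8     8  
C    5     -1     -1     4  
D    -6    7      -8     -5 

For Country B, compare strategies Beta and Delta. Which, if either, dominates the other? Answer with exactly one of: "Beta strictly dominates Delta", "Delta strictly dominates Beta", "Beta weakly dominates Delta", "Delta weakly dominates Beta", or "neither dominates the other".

Beta's payoffs vs Delta's, by Country A's action — A: -3<6, B: 8=8, C: -1<4, D: 7>-5.
Beta does better at D but worse at A, C; neither strategy dominates the other.

neither dominates the other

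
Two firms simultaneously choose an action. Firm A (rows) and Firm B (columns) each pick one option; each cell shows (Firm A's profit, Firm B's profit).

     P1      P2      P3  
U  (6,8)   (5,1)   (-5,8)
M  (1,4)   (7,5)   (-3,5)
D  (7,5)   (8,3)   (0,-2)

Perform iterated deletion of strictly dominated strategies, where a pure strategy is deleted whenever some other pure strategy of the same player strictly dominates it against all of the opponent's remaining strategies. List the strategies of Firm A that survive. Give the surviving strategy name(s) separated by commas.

D

For Firm A, D strictly dominates U on the remaining columns (P1: 7>6, P2: 8>5, P3: 0>-5); eliminate U.
For Firm A, D strictly dominates M on the remaining columns (P1: 7>1, P2: 8>7, P3: 0>-3); eliminate M.
Column P2 is eliminated: P1 beats it against every remaining row (D: 5>3).
Firm B's strategy P3 is strictly dominated by P1 (D: 5>-2) and is removed.
Among the remaining strategies, none is strictly dominated by another pure strategy of the same player, so the elimination stops.
Surviving strategies — Firm A: {D}; Firm B: {P1}.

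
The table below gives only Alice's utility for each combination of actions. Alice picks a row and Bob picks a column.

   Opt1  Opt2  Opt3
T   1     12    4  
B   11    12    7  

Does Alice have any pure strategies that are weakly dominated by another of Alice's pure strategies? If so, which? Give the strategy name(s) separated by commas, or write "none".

T: dominated, since B does at least as well everywhere (Opt1: 11>1, Opt2: 12=12, Opt3: 7>4).
Nothing dominates B: T at Opt1 (11>1).

T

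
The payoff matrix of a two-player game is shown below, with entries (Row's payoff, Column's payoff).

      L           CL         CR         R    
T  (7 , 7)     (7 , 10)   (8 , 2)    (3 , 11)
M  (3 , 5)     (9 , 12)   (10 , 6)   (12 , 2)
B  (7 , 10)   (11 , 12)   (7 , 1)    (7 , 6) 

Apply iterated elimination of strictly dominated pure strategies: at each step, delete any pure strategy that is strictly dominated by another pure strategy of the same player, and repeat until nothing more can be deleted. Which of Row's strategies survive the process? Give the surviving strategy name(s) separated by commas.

Column's strategy L is strictly dominated by CL (T: 10>7, M: 12>5, B: 12>10) and is removed.
Row T is eliminated: M beats it against every remaining column (CL: 9>7, CR: 10>8, R: 12>3).
For Column, CL strictly dominates CR on the remaining rows (M: 12>6, B: 12>1); eliminate CR.
For Column, CL strictly dominates R on the remaining rows (M: 12>2, B: 12>6); eliminate R.
Row's strategy M is strictly dominated by B (CL: 11>9) and is removed.
Among the remaining strategies, none is strictly dominated by another pure strategy of the same player, so the elimination stops.
Surviving strategies — Row: {B}; Column: {CL}.

B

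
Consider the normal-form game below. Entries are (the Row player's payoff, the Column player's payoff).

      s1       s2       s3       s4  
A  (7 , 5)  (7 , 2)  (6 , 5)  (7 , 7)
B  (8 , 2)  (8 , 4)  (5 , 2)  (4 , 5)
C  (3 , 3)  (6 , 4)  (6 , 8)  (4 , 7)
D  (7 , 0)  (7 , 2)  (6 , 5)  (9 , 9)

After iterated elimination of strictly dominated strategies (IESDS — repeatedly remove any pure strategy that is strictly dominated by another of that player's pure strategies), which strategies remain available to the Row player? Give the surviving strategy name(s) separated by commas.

For the Column player, s4 strictly dominates s1 on the remaining rows (A: 7>5, B: 5>2, C: 7>3, D: 9>0); eliminate s1.
Column s2 is eliminated: s4 beats it against every remaining row (A: 7>2, B: 5>4, C: 7>4, D: 9>2).
Row B is eliminated: A beats it against every remaining column (s3: 6>5, s4: 7>4).
Among the remaining strategies, none is strictly dominated by another pure strategy of the same player, so the elimination stops.
Surviving strategies — the Row player: {A, C, D}; the Column player: {s3, s4}.

A, C, D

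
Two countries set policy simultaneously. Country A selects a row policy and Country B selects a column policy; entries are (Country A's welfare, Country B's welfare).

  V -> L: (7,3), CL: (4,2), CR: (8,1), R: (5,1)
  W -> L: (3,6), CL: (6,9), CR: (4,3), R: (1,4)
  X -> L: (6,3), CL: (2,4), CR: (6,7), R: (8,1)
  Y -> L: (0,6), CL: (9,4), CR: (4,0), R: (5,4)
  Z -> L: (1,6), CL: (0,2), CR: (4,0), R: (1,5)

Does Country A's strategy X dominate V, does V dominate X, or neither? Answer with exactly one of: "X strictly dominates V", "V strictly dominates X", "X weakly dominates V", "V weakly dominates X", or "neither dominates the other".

neither dominates the other

Compare X to V across each choice by Country B: L: 6<7, CL: 2<4, CR: 6<8, R: 8>5.
X does better at R but worse at L, CL, CR; neither strategy dominates the other.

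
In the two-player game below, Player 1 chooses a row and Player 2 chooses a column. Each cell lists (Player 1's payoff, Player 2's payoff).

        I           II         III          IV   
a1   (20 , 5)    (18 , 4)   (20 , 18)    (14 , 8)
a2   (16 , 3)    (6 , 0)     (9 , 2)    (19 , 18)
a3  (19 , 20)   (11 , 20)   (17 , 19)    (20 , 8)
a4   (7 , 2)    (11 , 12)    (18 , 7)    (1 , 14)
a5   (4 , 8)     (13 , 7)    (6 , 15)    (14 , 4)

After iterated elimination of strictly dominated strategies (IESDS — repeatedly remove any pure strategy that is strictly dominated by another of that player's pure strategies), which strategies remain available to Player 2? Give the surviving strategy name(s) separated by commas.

Player 1's strategy a2 is strictly dominated by a3 (I: 19>16, II: 11>6, III: 17>9, IV: 20>19) and is removed.
For Player 1, a1 strictly dominates a4 on the remaining columns (I: 20>7, II: 18>11, III: 20>18, IV: 14>1); eliminate a4.
For Player 2, III strictly dominates IV on the remaining rows (a1: 18>8, a3: 19>8, a5: 15>4); eliminate IV.
Player 1's strategy a3 is strictly dominated by a1 (I: 20>19, II: 18>11, III: 20>17) and is removed.
For Player 1, a1 strictly dominates a5 on the remaining columns (I: 20>4, II: 18>13, III: 20>6); eliminate a5.
Column I is eliminated: III beats it against every remaining row (a1: 18>5).
Column II is eliminated: III beats it against every remaining row (a1: 18>4).
Among the remaining strategies, none is strictly dominated by another pure strategy of the same player, so the elimination stops.
Surviving strategies — Player 1: {a1}; Player 2: {III}.

III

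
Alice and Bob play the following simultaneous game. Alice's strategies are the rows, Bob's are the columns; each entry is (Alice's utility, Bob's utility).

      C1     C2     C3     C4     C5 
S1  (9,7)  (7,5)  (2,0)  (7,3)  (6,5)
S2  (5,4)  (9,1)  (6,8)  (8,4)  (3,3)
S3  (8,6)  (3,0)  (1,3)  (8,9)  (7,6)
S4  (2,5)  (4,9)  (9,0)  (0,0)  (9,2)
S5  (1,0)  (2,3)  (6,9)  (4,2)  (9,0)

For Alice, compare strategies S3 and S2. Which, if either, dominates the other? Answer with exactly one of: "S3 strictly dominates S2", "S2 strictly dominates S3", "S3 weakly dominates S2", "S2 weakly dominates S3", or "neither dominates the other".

Compare S3 to S2 across each opponent action: C1: 8>5, C2: 3<9, C3: 1<6, C4: 8=8, C5: 7>3.
S3 does better at C1, C5 but worse at C2, C3; neither strategy dominates the other.

neither dominates the other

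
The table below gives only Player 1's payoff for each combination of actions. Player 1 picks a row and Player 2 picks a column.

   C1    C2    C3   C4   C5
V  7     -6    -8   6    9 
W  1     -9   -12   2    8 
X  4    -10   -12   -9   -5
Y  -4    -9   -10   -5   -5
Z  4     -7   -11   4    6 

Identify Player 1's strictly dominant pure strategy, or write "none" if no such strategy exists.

V vs W: C1: 7>1, C2: -6>-9, C3: -8>-12, C4: 6>2, C5: 9>8.
V vs X: C1: 7>4, C2: -6>-10, C3: -8>-12, C4: 6>-9, C5: 9>-5.
V vs Y: C1: 7>-4, C2: -6>-9, C3: -8>-10, C4: 6>-5, C5: 9>-5.
V vs Z: C1: 7>4, C2: -6>-7, C3: -8>-11, C4: 6>4, C5: 9>6.
V strictly beats every other strategy against every opponent action, so it is strictly dominant.

V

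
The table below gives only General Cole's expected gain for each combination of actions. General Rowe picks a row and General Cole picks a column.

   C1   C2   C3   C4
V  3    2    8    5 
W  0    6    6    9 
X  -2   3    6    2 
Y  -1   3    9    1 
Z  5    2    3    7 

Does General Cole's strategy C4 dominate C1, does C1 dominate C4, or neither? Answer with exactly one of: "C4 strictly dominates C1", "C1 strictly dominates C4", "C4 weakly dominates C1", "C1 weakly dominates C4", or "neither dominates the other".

C4 strictly dominates C1

Compare C4 to C1 across every action of General Rowe: V: 5>3, W: 9>0, X: 2>-2, Y: 1>-1, Z: 7>5.
C4 gives a strictly higher payoff against every action of General Rowe, so C4 strictly dominates C1.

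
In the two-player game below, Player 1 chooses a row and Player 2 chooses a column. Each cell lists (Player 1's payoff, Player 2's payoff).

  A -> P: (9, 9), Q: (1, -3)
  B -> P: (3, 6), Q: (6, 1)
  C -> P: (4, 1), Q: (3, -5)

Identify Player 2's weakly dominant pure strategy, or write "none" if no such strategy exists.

P

P vs Q: A: 9>-3, B: 6>1, C: 1>-5.
P is at least as good as every other strategy against every opponent action, so it is weakly dominant.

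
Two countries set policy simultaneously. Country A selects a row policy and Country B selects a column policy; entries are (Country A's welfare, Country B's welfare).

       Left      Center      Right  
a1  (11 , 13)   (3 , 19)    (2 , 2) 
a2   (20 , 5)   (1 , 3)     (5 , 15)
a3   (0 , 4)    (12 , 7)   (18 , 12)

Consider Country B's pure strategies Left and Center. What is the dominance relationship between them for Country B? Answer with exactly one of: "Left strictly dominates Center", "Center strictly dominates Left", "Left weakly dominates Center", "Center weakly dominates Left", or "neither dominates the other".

Compare Left to Center across each opponent action: a1: 13<19, a2: 5>3, a3: 4<7.
Left does better at a2 but worse at a1, a3; neither strategy dominates the other.

neither dominates the other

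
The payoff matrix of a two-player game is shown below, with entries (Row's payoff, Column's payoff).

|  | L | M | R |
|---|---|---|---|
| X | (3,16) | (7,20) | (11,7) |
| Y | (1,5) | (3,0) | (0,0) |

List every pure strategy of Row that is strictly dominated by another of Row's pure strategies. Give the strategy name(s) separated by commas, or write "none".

Y

X: no other strategy beats it everywhere (Y at L (3>1)).
Y: dominated, since X does at least as well everywhere (L: 3>1, M: 7>3, R: 11>0).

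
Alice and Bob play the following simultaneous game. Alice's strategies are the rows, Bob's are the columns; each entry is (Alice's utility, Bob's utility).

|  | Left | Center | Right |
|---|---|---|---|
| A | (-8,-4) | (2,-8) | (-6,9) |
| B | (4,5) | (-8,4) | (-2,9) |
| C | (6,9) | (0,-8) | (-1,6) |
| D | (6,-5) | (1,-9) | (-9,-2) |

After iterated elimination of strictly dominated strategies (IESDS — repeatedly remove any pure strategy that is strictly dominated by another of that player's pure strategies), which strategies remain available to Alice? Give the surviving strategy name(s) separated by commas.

C, D

Alice's strategy B is strictly dominated by C (Left: 6>4, Center: 0>-8, Right: -1>-2) and is removed.
For Bob, Left strictly dominates Center on the remaining rows (A: -4>-8, C: 9>-8, D: -5>-9); eliminate Center.
For Alice, C strictly dominates A on the remaining columns (Left: 6>-8, Right: -1>-6); eliminate A.
Among the remaining strategies, none is strictly dominated by another pure strategy of the same player, so the elimination stops.
Surviving strategies — Alice: {C, D}; Bob: {Left, Right}.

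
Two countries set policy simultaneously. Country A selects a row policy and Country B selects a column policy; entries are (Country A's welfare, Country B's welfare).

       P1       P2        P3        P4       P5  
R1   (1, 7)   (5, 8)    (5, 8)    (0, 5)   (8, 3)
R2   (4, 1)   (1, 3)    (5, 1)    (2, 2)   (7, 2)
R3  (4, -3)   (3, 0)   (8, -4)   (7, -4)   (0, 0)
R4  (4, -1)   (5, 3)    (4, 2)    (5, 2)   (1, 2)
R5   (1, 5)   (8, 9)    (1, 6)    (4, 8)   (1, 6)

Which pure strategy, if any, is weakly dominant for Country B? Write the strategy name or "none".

P2 vs P1: R1: 8>7, R2: 3>1, R3: 0>-3, R4: 3>-1, R5: 9>5.
P2 vs P3: R1: 8=8, R2: 3>1, R3: 0>-4, R4: 3>2, R5: 9>6.
P2 vs P4: R1: 8>5, R2: 3>2, R3: 0>-4, R4: 3>2, R5: 9>8.
P2 vs P5: R1: 8>3, R2: 3>2, R3: 0=0, R4: 3>2, R5: 9>6.
P2 is at least as good as every other strategy against every opponent action, so it is weakly dominant.

P2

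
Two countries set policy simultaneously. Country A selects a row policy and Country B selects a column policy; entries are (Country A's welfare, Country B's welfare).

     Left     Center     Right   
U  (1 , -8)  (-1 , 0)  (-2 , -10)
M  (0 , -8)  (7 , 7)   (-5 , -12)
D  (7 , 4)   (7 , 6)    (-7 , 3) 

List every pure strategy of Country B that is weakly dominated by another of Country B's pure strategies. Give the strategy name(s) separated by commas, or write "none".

Left, Right

Center weakly dominates Left — U: 0>-8, M: 7>-8, D: 6>4.
Center is not dominated — it holds its own against Left at U (0>-8); Right at U (0>-10).
Right is weakly dominated by Left (U: -8>-10, M: -8>-12, D: 4>3).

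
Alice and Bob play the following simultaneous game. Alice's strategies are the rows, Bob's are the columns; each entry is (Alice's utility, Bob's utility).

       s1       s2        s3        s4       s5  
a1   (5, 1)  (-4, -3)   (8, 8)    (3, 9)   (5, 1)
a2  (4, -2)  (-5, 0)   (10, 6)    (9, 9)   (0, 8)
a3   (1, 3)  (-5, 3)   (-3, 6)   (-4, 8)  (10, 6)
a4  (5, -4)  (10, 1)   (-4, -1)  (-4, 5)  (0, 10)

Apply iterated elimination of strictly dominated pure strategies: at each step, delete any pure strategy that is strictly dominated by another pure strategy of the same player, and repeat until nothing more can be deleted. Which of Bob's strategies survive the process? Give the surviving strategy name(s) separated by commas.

s4

Column s1 is eliminated: s3 beats it against every remaining row (a1: 8>1, a2: 6>-2, a3: 6>3, a4: -1>-4).
Column s2 is eliminated: s4 beats it against every remaining row (a1: 9>-3, a2: 9>0, a3: 8>3, a4: 5>1).
Row a4 is eliminated: a1 beats it against every remaining column (s3: 8>-4, s4: 3>-4, s5: 5>0).
Bob's strategy s3 is strictly dominated by s4 (a1: 9>8, a2: 9>6, a3: 8>6) and is removed.
For Bob, s4 strictly dominates s5 on the remaining rows (a1: 9>1, a2: 9>8, a3: 8>6); eliminate s5.
Row a1 is eliminated: a2 beats it against every remaining column (s4: 9>3).
Alice's strategy a3 is strictly dominated by a2 (s4: 9>-4) and is removed.
Among the remaining strategies, none is strictly dominated by another pure strategy of the same player, so the elimination stops.
Surviving strategies — Alice: {a2}; Bob: {s4}.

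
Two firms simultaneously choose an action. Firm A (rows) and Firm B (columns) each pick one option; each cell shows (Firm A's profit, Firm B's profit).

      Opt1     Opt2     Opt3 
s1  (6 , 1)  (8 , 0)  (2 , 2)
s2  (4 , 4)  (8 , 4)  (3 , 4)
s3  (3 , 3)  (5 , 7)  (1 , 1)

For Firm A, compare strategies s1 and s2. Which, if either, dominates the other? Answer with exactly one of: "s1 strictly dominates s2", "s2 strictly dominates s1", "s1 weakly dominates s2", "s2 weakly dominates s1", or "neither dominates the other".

Compare s1 to s2 across each choice by Firm B: Opt1: 6>4, Opt2: 8=8, Opt3: 2<3.
s1 does better at Opt1 but worse at Opt3; neither strategy dominates the other.

neither dominates the other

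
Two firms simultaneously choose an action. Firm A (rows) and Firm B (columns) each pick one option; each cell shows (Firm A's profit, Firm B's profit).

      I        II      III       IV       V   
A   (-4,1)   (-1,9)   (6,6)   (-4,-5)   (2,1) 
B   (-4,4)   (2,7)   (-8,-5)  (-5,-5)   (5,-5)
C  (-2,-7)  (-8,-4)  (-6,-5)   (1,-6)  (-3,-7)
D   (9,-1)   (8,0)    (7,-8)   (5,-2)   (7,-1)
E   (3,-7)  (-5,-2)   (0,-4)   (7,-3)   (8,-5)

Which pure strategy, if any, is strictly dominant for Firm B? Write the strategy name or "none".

II vs I: A: 9>1, B: 7>4, C: -4>-7, D: 0>-1, E: -2>-7.
II vs III: A: 9>6, B: 7>-5, C: -4>-5, D: 0>-8, E: -2>-4.
II vs IV: A: 9>-5, B: 7>-5, C: -4>-6, D: 0>-2, E: -2>-3.
II vs V: A: 9>1, B: 7>-5, C: -4>-7, D: 0>-1, E: -2>-5.
II strictly beats every other strategy against every opponent action, so it is strictly dominant.

II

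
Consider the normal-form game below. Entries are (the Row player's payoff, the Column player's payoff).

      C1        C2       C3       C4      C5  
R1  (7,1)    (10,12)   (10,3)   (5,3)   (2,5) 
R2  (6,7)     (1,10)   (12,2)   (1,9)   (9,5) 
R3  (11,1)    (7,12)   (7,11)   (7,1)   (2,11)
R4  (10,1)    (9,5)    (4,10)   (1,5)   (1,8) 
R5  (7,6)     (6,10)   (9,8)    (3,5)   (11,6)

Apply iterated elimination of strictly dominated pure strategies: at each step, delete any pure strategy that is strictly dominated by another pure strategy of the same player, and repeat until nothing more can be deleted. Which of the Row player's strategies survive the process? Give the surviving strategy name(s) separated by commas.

Column C1 is eliminated: C2 beats it against every remaining row (R1: 12>1, R2: 10>7, R3: 12>1, R4: 5>1, R5: 10>6).
For the Row player, R1 strictly dominates R4 on the remaining columns (C2: 10>9, C3: 10>4, C4: 5>1, C5: 2>1); eliminate R4.
The Column player's strategy C3 is strictly dominated by C2 (R1: 12>3, R2: 10>2, R3: 12>11, R5: 10>8) and is removed.
The Row player's strategy R2 is strictly dominated by R5 (C2: 6>1, C4: 3>1, C5: 11>9) and is removed.
The Column player's strategy C4 is strictly dominated by C2 (R1: 12>3, R3: 12>1, R5: 10>5) and is removed.
Column C5 is eliminated: C2 beats it against every remaining row (R1: 12>5, R3: 12>11, R5: 10>6).
For the Row player, R1 strictly dominates R3 on the remaining columns (C2: 10>7); eliminate R3.
The Row player's strategy R5 is strictly dominated by R1 (C2: 10>6) and is removed.
Among the remaining strategies, none is strictly dominated by another pure strategy of the same player, so the elimination stops.
Surviving strategies — the Row player: {R1}; the Column player: {C2}.

R1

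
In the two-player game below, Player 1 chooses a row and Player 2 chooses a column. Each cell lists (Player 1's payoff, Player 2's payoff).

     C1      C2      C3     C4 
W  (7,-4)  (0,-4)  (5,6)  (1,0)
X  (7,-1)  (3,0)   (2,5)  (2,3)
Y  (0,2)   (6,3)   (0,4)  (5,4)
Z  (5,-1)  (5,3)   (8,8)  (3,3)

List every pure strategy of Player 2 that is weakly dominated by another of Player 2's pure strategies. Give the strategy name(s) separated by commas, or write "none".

C1 is weakly dominated by C2 (W: -4=-4, X: 0>-1, Y: 3>2, Z: 3>-1).
C2 is weakly dominated by C3 (W: 6>-4, X: 5>0, Y: 4>3, Z: 8>3).
C3: no other strategy beats it everywhere (C1 at W (6>-4); C2 at W (6>-4); C4 at W (6>0)).
C4 is weakly dominated by C3 (W: 6>0, X: 5>3, Y: 4=4, Z: 8>3).

C1, C2, C4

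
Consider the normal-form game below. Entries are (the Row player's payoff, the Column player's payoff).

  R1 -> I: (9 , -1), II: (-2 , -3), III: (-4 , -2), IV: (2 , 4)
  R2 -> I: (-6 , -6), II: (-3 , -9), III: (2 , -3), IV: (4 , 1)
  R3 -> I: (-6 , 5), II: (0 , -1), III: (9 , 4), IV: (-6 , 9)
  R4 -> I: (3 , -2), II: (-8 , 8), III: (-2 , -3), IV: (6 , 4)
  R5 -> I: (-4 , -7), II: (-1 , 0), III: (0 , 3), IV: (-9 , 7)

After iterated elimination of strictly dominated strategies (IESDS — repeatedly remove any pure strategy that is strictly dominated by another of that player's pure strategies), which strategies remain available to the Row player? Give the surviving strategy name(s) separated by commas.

R1, R2, R3, R4

For the Column player, IV strictly dominates I on the remaining rows (R1: 4>-1, R2: 1>-6, R3: 9>5, R4: 4>-2, R5: 7>-7); eliminate I.
Row R5 is eliminated: R3 beats it against every remaining column (II: 0>-1, III: 9>0, IV: -6>-9).
Column III is eliminated: IV beats it against every remaining row (R1: 4>-2, R2: 1>-3, R3: 9>4, R4: 4>-3).
Among the remaining strategies, none is strictly dominated by another pure strategy of the same player, so the elimination stops.
Surviving strategies — the Row player: {R1, R2, R3, R4}; the Column player: {II, IV}.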